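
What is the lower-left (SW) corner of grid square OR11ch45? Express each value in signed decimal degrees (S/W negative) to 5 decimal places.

81.31250, 102.20000

Field O=14, R=17: +14·20° lon, +17·10° lat → SW at lon 100°, lat 80°.
Square 1, 1: +1·2° lon, +1·1° lat → SW at lon 102°, lat 81°.
Subsquare c=2, h=7: +2·0.0833333° lon, +7·0.0416667° lat → SW at lon 102.167°, lat 81.2917°.
Extended square 4, 5: +4·0.00833333° lon, +5·0.00416667° lat → SW at lon 102.2°, lat 81.3125°.
latitude 81.31250, longitude 102.20000.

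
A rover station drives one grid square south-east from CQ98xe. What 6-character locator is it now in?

Longitude subsquare x = 23; +1 → 24, wraps to 0 = a, carry into square.
Longitude square 9; +1 → 10, wraps to 0, carry into field.
Longitude field C = 2; +1 → 3 = D.
Latitude subsquare e = 4; −1 → 3 = d.

DQ08ad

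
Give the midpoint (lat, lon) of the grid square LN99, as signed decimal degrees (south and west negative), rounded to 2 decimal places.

Field L=11, N=13: +11·20° lon, +13·10° lat → SW at lon 40°, lat 40°.
Square 9, 9: +9·2° lon, +9·1° lat → SW at lon 58°, lat 49°.
Cell spans 2° lon × 1° lat. Centre is SW corner plus half of each.
latitude 49.50, longitude 59.00.

49.50, 59.00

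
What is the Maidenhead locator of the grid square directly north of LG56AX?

LG57aa

Latitude subsquare x = 23; +1 → 24, wraps to 0 = a, carry into square.
Latitude square 6; +1 → 7.
The longitude characters are unchanged.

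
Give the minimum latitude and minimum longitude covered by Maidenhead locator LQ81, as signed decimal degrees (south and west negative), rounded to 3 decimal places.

Field L=11, Q=16: +11·20° lon, +16·10° lat → SW at lon 40°, lat 70°.
Square 8, 1: +8·2° lon, +1·1° lat → SW at lon 56°, lat 71°.
latitude 71.000, longitude 56.000.

71.000, 56.000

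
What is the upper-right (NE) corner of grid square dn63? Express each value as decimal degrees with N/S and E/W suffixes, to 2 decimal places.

Field D=3, N=13: +3·20° lon, +13·10° lat → SW at lon -120°, lat 40°.
Square 6, 3: +6·2° lon, +3·1° lat → SW at lon -108°, lat 43°.
Cell spans 2° lon × 1° lat. NE corner is SW corner plus one full cell.
latitude 44.00° N, longitude 106.00° W.

44.00° N, 106.00° W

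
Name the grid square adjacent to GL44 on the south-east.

Longitude square 4; +1 → 5.
Latitude square 4; −1 → 3.

GL53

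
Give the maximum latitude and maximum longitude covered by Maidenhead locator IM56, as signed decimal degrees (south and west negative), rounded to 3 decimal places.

37.000, -8.000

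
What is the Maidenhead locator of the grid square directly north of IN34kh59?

IN34ki50

Latitude extended square 9; +1 → 10, wraps to 0, carry into subsquare.
Latitude subsquare h = 7; +1 → 8 = i.
The longitude characters are unchanged.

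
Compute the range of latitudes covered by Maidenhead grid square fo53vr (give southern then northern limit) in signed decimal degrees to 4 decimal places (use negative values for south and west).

53.7083, 53.7500

Field F=5, O=14: +5·20° lon, +14·10° lat → SW at lon -80°, lat 50°.
Square 5, 3: +5·2° lon, +3·1° lat → SW at lon -70°, lat 53°.
Subsquare v=21, r=17: +21·0.0833333° lon, +17·0.0416667° lat → SW at lon -68.25°, lat 53.7083°.
Cell spans 0.0833333° lon × 0.0416667° lat.
south 53.7083, north 53.7500.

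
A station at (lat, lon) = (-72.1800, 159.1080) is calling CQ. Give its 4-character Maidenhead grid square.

QB97

Shift to the Maidenhead origin (180°W, 90°S): lon 339.11, lat 17.82.
Field: lon ⌊339.11/20⌋ = 16 → Q; lat ⌊17.82/10⌋ = 1 → B.
Square: lon ⌊19.11/2⌋ = 9; lat ⌊7.82/1⌋ = 7.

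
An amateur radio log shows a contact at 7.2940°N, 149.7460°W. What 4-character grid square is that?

BJ57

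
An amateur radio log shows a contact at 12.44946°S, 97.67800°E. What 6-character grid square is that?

Add 180° to longitude and 90° to latitude: 277.6780, 77.5505.
Field: 277.6780/20 → 13 → N, 77.5505/10 → 7 → H; chars NH.
Square: 17.6780/2 → 8, 7.5505/1 → 7; chars 87.
Subsquare: 1.6780/0.0833333 → 20 → u, 0.5505/0.0416667 → 13 → n; chars un.

NH87un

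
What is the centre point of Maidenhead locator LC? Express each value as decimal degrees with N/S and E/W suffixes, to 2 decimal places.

65.00° S, 50.00° E

Field L=11, C=2: +11·20° lon, +2·10° lat → SW at lon 40°, lat -70°.
Cell spans 20° lon × 10° lat. Centre is SW corner plus half of each.
latitude 65.00° S, longitude 50.00° E.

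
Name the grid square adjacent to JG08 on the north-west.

IG99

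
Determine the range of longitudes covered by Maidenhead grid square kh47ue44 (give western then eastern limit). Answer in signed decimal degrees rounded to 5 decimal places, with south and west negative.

29.70000, 29.70833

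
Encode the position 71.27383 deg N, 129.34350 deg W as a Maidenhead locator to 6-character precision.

Shift to the Maidenhead origin (180°W, 90°S): lon 50.6565, lat 161.2738.
Field: 50.6565/20 → 2 → C, 161.2738/10 → 16 → Q; chars CQ.
Square: 10.6565/2 → 5, 1.2738/1 → 1; chars 51.
Subsquare: 0.6565/0.0833333 → 7 → h, 0.2738/0.0416667 → 6 → g; chars hg.

CQ51hg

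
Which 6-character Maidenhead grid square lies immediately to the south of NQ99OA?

Latitude subsquare a = 0; −1 → -1, wraps to 23 = x, carry into square.
Latitude square 9; −1 → 8.
The longitude characters are unchanged.

NQ98ox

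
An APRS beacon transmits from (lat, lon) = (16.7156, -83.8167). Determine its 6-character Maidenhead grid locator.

EK86cr

Shift to the Maidenhead origin (180°W, 90°S): lon 96.1833, lat 106.7156.
Field (20°×10°, letters A–R): lon ⌊96.1833/20⌋ = 4 → E; lat ⌊106.7156/10⌋ = 10 → K.
Square (2°×1°, digits 0–9): lon ⌊16.1833/2⌋ = 8; lat ⌊6.7156/1⌋ = 6.
Subsquare (5′×2.5′, letters a–x): lon ⌊0.1833/0.0833333⌋ = 2 → c; lat ⌊0.7156/0.0416667⌋ = 17 → r.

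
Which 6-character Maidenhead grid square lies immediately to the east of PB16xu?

PB26au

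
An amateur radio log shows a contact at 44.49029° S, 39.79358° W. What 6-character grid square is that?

Add 180° to longitude and 90° to latitude: 140.2064, 45.5097.
Field: 140.2064/20 → 7 → H, 45.5097/10 → 4 → E; chars HE.
Square: 0.2064/2 → 0, 5.5097/1 → 5; chars 05.
Subsquare: 0.2064/0.0833333 → 2 → c, 0.5097/0.0416667 → 12 → m; chars cm.

HE05cm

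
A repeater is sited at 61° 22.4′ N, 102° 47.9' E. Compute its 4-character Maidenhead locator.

Add 180° to longitude and 90° to latitude: 282.80, 151.37.
Field (20°×10°, letters A–R): lon ⌊282.80/20⌋ = 14 → O; lat ⌊151.37/10⌋ = 15 → P.
Square (2°×1°, digits 0–9): lon ⌊2.80/2⌋ = 1; lat ⌊1.37/1⌋ = 1.

OP11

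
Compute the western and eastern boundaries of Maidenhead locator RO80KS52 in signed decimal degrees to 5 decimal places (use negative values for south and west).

176.87500, 176.88333

Field R=17, O=14: +17·20° lon, +14·10° lat → SW at lon 160°, lat 50°.
Square 8, 0: +8·2° lon, +0·1° lat → SW at lon 176°, lat 50°.
Subsquare k=10, s=18: +10·0.0833333° lon, +18·0.0416667° lat → SW at lon 176.833°, lat 50.75°.
Extended square 5, 2: +5·0.00833333° lon, +2·0.00416667° lat → SW at lon 176.875°, lat 50.7583°.
Cell spans 0.00833333° lon × 0.00416667° lat.
west 176.87500, east 176.88333.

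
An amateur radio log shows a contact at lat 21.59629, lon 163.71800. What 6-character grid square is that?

RL11uo

Offset from 180°W / 90°S: lon 343.7180°, lat 111.5963°.
Field (20°×10°, letters A–R): lon ⌊343.7180/20⌋ = 17 → R; lat ⌊111.5963/10⌋ = 11 → L.
Square (2°×1°, digits 0–9): lon ⌊3.7180/2⌋ = 1; lat ⌊1.5963/1⌋ = 1.
Subsquare (5′×2.5′, letters a–x): lon ⌊1.7180/0.0833333⌋ = 20 → u; lat ⌊0.5963/0.0416667⌋ = 14 → o.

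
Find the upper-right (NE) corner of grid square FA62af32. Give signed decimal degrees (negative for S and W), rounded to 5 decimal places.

-87.77917, -67.96667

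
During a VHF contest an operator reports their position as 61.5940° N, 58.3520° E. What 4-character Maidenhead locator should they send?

LP91

Shift to the Maidenhead origin (180°W, 90°S): lon 238.35, lat 151.59.
Field: lon ⌊238.35/20⌋ = 11 → L; lat ⌊151.59/10⌋ = 15 → P.
Square: lon ⌊18.35/2⌋ = 9; lat ⌊1.59/1⌋ = 1.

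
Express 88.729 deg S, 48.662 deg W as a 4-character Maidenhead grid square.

Offset from 180°W / 90°S: lon 131.34°, lat 1.27°.
Field: 131.34/20 → 6 → G, 1.27/10 → 0 → A; chars GA.
Square: 11.34/2 → 5, 1.27/1 → 1; chars 51.

GA51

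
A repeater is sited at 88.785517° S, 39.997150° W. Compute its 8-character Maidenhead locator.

HA01af01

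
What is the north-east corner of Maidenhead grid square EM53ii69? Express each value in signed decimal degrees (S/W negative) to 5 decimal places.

33.37500, -89.27500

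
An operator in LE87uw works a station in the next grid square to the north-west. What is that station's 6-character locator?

Longitude subsquare u = 20; −1 → 19 = t.
Latitude subsquare w = 22; +1 → 23 = x.

LE87tx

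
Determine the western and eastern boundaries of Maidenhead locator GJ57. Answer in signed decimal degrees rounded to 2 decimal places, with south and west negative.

Field G=6, J=9: +6·20° lon, +9·10° lat → SW at lon -60°, lat 0°.
Square 5, 7: +5·2° lon, +7·1° lat → SW at lon -50°, lat 7°.
Cell spans 2° lon × 1° lat.
west -50.00, east -48.00.

-50.00, -48.00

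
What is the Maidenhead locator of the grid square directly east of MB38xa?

MB48aa

Longitude subsquare x = 23; +1 → 24, wraps to 0 = a, carry into square.
Longitude square 3; +1 → 4.
The latitude characters are unchanged.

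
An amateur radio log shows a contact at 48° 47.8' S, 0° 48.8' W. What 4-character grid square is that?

Add 180° to longitude and 90° to latitude: 179.19, 41.20.
Field: lon ⌊179.19/20⌋ = 8 → I; lat ⌊41.20/10⌋ = 4 → E.
Square: lon ⌊19.19/2⌋ = 9; lat ⌊1.20/1⌋ = 1.

IE91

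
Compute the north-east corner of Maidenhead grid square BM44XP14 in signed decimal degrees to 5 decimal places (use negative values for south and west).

Field B=1, M=12: +1·20° lon, +12·10° lat → SW at lon -160°, lat 30°.
Square 4, 4: +4·2° lon, +4·1° lat → SW at lon -152°, lat 34°.
Subsquare x=23, p=15: +23·0.0833333° lon, +15·0.0416667° lat → SW at lon -150.083°, lat 34.625°.
Extended square 1, 4: +1·0.00833333° lon, +4·0.00416667° lat → SW at lon -150.075°, lat 34.6417°.
Cell spans 0.00833333° lon × 0.00416667° lat. NE corner is SW corner plus one full cell.
latitude 34.64583, longitude -150.06667.

34.64583, -150.06667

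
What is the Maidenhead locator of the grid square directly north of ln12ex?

LN13ea

Latitude subsquare x = 23; +1 → 24, wraps to 0 = a, carry into square.
Latitude square 2; +1 → 3.
The longitude characters are unchanged.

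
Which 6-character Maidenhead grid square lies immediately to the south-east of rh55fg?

RH55gf

Longitude subsquare f = 5; +1 → 6 = g.
Latitude subsquare g = 6; −1 → 5 = f.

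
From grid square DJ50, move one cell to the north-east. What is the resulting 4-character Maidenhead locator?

DJ61

Longitude square 5; +1 → 6.
Latitude square 0; +1 → 1.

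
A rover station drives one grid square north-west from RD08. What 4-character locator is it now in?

Longitude square 0; −1 → -1, wraps to 9, carry into field.
Longitude field R = 17; −1 → 16 = Q.
Latitude square 8; +1 → 9.

QD99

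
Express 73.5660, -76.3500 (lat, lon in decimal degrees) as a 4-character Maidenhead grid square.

Shift to the Maidenhead origin (180°W, 90°S): lon 103.65, lat 163.57.
Field (20°×10°, letters A–R): lon ⌊103.65/20⌋ = 5 → F; lat ⌊163.57/10⌋ = 16 → Q.
Square (2°×1°, digits 0–9): lon ⌊3.65/2⌋ = 1; lat ⌊3.57/1⌋ = 3.

FQ13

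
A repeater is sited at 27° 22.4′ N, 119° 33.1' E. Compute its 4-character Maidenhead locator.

OL97

Offset from 180°W / 90°S: lon 299.55°, lat 117.37°.
Field (20°×10°, letters A–R): 299.55/20 → 14 → O, 117.37/10 → 11 → L; chars OL.
Square (2°×1°, digits 0–9): 19.55/2 → 9, 7.37/1 → 7; chars 97.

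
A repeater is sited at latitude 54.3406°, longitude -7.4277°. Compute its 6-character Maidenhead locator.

Shift to the Maidenhead origin (180°W, 90°S): lon 172.5723, lat 144.3406.
Field (20°×10°, letters A–R): lon ⌊172.5723/20⌋ = 8 → I; lat ⌊144.3406/10⌋ = 14 → O.
Square (2°×1°, digits 0–9): lon ⌊12.5723/2⌋ = 6; lat ⌊4.3406/1⌋ = 4.
Subsquare (5′×2.5′, letters a–x): lon ⌊0.5723/0.0833333⌋ = 6 → g; lat ⌊0.3406/0.0416667⌋ = 8 → i.

IO64gi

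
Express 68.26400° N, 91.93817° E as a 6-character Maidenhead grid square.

Offset from 180°W / 90°S: lon 271.9382°, lat 158.2640°.
Field: lon ⌊271.9382/20⌋ = 13 → N; lat ⌊158.2640/10⌋ = 15 → P.
Square: lon ⌊11.9382/2⌋ = 5; lat ⌊8.2640/1⌋ = 8.
Subsquare: lon ⌊1.9382/0.0833333⌋ = 23 → x; lat ⌊0.2640/0.0416667⌋ = 6 → g.

NP58xg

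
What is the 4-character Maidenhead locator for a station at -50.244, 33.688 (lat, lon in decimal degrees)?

KD69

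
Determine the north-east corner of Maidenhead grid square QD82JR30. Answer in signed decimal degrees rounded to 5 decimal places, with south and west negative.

-57.28750, 156.78333

Field Q=16, D=3: +16·20° lon, +3·10° lat → SW at lon 140°, lat -60°.
Square 8, 2: +8·2° lon, +2·1° lat → SW at lon 156°, lat -58°.
Subsquare j=9, r=17: +9·0.0833333° lon, +17·0.0416667° lat → SW at lon 156.75°, lat -57.2917°.
Extended square 3, 0: +3·0.00833333° lon, +0·0.00416667° lat → SW at lon 156.775°, lat -57.2917°.
Cell spans 0.00833333° lon × 0.00416667° lat. NE corner is SW corner plus one full cell.
latitude -57.28750, longitude 156.78333.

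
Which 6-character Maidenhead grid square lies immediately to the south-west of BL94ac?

Longitude subsquare a = 0; −1 → -1, wraps to 23 = x, carry into square.
Longitude square 9; −1 → 8.
Latitude subsquare c = 2; −1 → 1 = b.

BL84xb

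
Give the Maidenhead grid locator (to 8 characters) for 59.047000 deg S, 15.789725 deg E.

Shift to the Maidenhead origin (180°W, 90°S): lon 195.78973, lat 30.95300.
Field (20°×10°, letters A–R): lon ⌊195.78973/20⌋ = 9 → J; lat ⌊30.95300/10⌋ = 3 → D.
Square (2°×1°, digits 0–9): lon ⌊15.78973/2⌋ = 7; lat ⌊0.95300/1⌋ = 0.
Subsquare (5′×2.5′, letters a–x): lon ⌊1.78973/0.0833333⌋ = 21 → v; lat ⌊0.95300/0.0416667⌋ = 22 → w.
Extended square (30″×15″, digits 0–9): lon ⌊0.03973/0.00833333⌋ = 4; lat ⌊0.03633/0.00416667⌋ = 8.

JD70vw48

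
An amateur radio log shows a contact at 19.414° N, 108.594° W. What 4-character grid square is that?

DK59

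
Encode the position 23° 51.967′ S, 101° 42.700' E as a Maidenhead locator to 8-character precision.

OG06ud52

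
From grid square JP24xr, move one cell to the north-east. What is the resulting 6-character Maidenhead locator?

JP34as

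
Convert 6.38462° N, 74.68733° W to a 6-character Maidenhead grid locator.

Shift to the Maidenhead origin (180°W, 90°S): lon 105.3127, lat 96.3846.
Field (20°×10°, letters A–R): lon ⌊105.3127/20⌋ = 5 → F; lat ⌊96.3846/10⌋ = 9 → J.
Square (2°×1°, digits 0–9): lon ⌊5.3127/2⌋ = 2; lat ⌊6.3846/1⌋ = 6.
Subsquare (5′×2.5′, letters a–x): lon ⌊1.3127/0.0833333⌋ = 15 → p; lat ⌊0.3846/0.0416667⌋ = 9 → j.

FJ26pj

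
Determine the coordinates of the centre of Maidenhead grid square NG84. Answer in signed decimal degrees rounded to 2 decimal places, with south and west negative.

-25.50, 97.00

Field N=13, G=6: +13·20° lon, +6·10° lat → SW at lon 80°, lat -30°.
Square 8, 4: +8·2° lon, +4·1° lat → SW at lon 96°, lat -26°.
Cell spans 2° lon × 1° lat. Centre is SW corner plus half of each.
latitude -25.50, longitude 97.00.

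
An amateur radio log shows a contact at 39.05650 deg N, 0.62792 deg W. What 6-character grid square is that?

Shift to the Maidenhead origin (180°W, 90°S): lon 179.3721, lat 129.0565.
Field: lon ⌊179.3721/20⌋ = 8 → I; lat ⌊129.0565/10⌋ = 12 → M.
Square: lon ⌊19.3721/2⌋ = 9; lat ⌊9.0565/1⌋ = 9.
Subsquare: lon ⌊1.3721/0.0833333⌋ = 16 → q; lat ⌊0.0565/0.0416667⌋ = 1 → b.

IM99qb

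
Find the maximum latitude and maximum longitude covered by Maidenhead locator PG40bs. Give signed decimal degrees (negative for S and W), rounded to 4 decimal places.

Field P=15, G=6: +15·20° lon, +6·10° lat → SW at lon 120°, lat -30°.
Square 4, 0: +4·2° lon, +0·1° lat → SW at lon 128°, lat -30°.
Subsquare b=1, s=18: +1·0.0833333° lon, +18·0.0416667° lat → SW at lon 128.083°, lat -29.25°.
Cell spans 0.0833333° lon × 0.0416667° lat. NE corner is SW corner plus one full cell.
latitude -29.2083, longitude 128.1667.

-29.2083, 128.1667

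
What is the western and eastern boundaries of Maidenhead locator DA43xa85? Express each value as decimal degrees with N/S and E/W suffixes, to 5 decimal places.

110.01667° W, 110.00833° W

Field D=3, A=0: +3·20° lon, +0·10° lat → SW at lon -120°, lat -90°.
Square 4, 3: +4·2° lon, +3·1° lat → SW at lon -112°, lat -87°.
Subsquare x=23, a=0: +23·0.0833333° lon, +0·0.0416667° lat → SW at lon -110.083°, lat -87°.
Extended square 8, 5: +8·0.00833333° lon, +5·0.00416667° lat → SW at lon -110.017°, lat -86.9792°.
Cell spans 0.00833333° lon × 0.00416667° lat.
west 110.01667° W, east 110.00833° W.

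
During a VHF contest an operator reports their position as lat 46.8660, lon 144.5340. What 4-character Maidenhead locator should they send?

Shift to the Maidenhead origin (180°W, 90°S): lon 324.53, lat 136.87.
Field: lon ⌊324.53/20⌋ = 16 → Q; lat ⌊136.87/10⌋ = 13 → N.
Square: lon ⌊4.53/2⌋ = 2; lat ⌊6.87/1⌋ = 6.

QN26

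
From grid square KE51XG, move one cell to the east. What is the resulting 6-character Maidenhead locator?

KE61ag

Longitude subsquare x = 23; +1 → 24, wraps to 0 = a, carry into square.
Longitude square 5; +1 → 6.
The latitude characters are unchanged.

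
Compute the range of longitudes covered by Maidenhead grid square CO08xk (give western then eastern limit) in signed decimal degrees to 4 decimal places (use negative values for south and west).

-138.0833, -138.0000

Field C=2, O=14: +2·20° lon, +14·10° lat → SW at lon -140°, lat 50°.
Square 0, 8: +0·2° lon, +8·1° lat → SW at lon -140°, lat 58°.
Subsquare x=23, k=10: +23·0.0833333° lon, +10·0.0416667° lat → SW at lon -138.083°, lat 58.4167°.
Cell spans 0.0833333° lon × 0.0416667° lat.
west -138.0833, east -138.0000.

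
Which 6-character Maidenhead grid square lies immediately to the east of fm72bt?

FM72ct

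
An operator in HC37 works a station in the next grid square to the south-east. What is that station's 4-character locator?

HC46

Longitude square 3; +1 → 4.
Latitude square 7; −1 → 6.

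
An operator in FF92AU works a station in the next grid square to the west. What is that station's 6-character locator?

Longitude subsquare a = 0; −1 → -1, wraps to 23 = x, carry into square.
Longitude square 9; −1 → 8.
The latitude characters are unchanged.

FF82xu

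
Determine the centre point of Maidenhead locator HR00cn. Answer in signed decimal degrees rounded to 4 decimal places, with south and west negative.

80.5625, -39.7917

Field H=7, R=17: +7·20° lon, +17·10° lat → SW at lon -40°, lat 80°.
Square 0, 0: +0·2° lon, +0·1° lat → SW at lon -40°, lat 80°.
Subsquare c=2, n=13: +2·0.0833333° lon, +13·0.0416667° lat → SW at lon -39.8333°, lat 80.5417°.
Cell spans 0.0833333° lon × 0.0416667° lat. Centre is SW corner plus half of each.
latitude 80.5625, longitude -39.7917.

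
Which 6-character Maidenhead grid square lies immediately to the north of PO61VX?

PO62va

Latitude subsquare x = 23; +1 → 24, wraps to 0 = a, carry into square.
Latitude square 1; +1 → 2.
The longitude characters are unchanged.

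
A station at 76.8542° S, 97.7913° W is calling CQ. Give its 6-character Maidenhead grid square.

Offset from 180°W / 90°S: lon 82.2087°, lat 13.1458°.
Field: lon ⌊82.2087/20⌋ = 4 → E; lat ⌊13.1458/10⌋ = 1 → B.
Square: lon ⌊2.2087/2⌋ = 1; lat ⌊3.1458/1⌋ = 3.
Subsquare: lon ⌊0.2087/0.0833333⌋ = 2 → c; lat ⌊0.1458/0.0416667⌋ = 3 → d.

EB13cd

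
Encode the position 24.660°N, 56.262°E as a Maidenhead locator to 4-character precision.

LL84

Add 180° to longitude and 90° to latitude: 236.26, 114.66.
Field: lon ⌊236.26/20⌋ = 11 → L; lat ⌊114.66/10⌋ = 11 → L.
Square: lon ⌊16.26/2⌋ = 8; lat ⌊4.66/1⌋ = 4.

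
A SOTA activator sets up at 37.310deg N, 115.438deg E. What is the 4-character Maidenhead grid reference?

OM77

Shift to the Maidenhead origin (180°W, 90°S): lon 295.44, lat 127.31.
Field: 295.44/20 → 14 → O, 127.31/10 → 12 → M; chars OM.
Square: 15.44/2 → 7, 7.31/1 → 7; chars 77.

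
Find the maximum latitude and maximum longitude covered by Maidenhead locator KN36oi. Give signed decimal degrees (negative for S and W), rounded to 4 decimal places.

46.3750, 27.2500

Field K=10, N=13: +10·20° lon, +13·10° lat → SW at lon 20°, lat 40°.
Square 3, 6: +3·2° lon, +6·1° lat → SW at lon 26°, lat 46°.
Subsquare o=14, i=8: +14·0.0833333° lon, +8·0.0416667° lat → SW at lon 27.1667°, lat 46.3333°.
Cell spans 0.0833333° lon × 0.0416667° lat. NE corner is SW corner plus one full cell.
latitude 46.3750, longitude 27.2500.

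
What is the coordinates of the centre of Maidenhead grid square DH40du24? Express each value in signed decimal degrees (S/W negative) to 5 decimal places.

-19.14792, -111.72917

Field D=3, H=7: +3·20° lon, +7·10° lat → SW at lon -120°, lat -20°.
Square 4, 0: +4·2° lon, +0·1° lat → SW at lon -112°, lat -20°.
Subsquare d=3, u=20: +3·0.0833333° lon, +20·0.0416667° lat → SW at lon -111.75°, lat -19.1667°.
Extended square 2, 4: +2·0.00833333° lon, +4·0.00416667° lat → SW at lon -111.733°, lat -19.15°.
Cell spans 0.00833333° lon × 0.00416667° lat. Centre is SW corner plus half of each.
latitude -19.14792, longitude -111.72917.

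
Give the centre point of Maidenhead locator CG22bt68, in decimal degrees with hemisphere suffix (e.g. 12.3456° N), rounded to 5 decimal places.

27.17292° S, 135.86250° W

Field C=2, G=6: +2·20° lon, +6·10° lat → SW at lon -140°, lat -30°.
Square 2, 2: +2·2° lon, +2·1° lat → SW at lon -136°, lat -28°.
Subsquare b=1, t=19: +1·0.0833333° lon, +19·0.0416667° lat → SW at lon -135.917°, lat -27.2083°.
Extended square 6, 8: +6·0.00833333° lon, +8·0.00416667° lat → SW at lon -135.867°, lat -27.175°.
Cell spans 0.00833333° lon × 0.00416667° lat. Centre is SW corner plus half of each.
latitude 27.17292° S, longitude 135.86250° W.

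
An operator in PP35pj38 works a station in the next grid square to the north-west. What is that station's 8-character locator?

PP35pj29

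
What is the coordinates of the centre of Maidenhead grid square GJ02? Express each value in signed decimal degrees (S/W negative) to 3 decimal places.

2.500, -59.000

Field G=6, J=9: +6·20° lon, +9·10° lat → SW at lon -60°, lat 0°.
Square 0, 2: +0·2° lon, +2·1° lat → SW at lon -60°, lat 2°.
Cell spans 2° lon × 1° lat. Centre is SW corner plus half of each.
latitude 2.500, longitude -59.000.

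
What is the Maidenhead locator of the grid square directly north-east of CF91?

DF02

Longitude square 9; +1 → 10, wraps to 0, carry into field.
Longitude field C = 2; +1 → 3 = D.
Latitude square 1; +1 → 2.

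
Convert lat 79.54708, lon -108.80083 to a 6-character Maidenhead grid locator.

DQ59on

Offset from 180°W / 90°S: lon 71.1992°, lat 169.5471°.
Field: lon ⌊71.1992/20⌋ = 3 → D; lat ⌊169.5471/10⌋ = 16 → Q.
Square: lon ⌊11.1992/2⌋ = 5; lat ⌊9.5471/1⌋ = 9.
Subsquare: lon ⌊1.1992/0.0833333⌋ = 14 → o; lat ⌊0.5471/0.0416667⌋ = 13 → n.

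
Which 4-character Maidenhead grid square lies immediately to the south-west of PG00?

OF99

Longitude square 0; −1 → -1, wraps to 9, carry into field.
Longitude field P = 15; −1 → 14 = O.
Latitude square 0; −1 → -1, wraps to 9, carry into field.
Latitude field G = 6; −1 → 5 = F.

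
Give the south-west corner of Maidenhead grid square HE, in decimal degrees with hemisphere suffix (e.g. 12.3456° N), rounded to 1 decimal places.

50.0° S, 40.0° W

Field H=7, E=4: +7·20° lon, +4·10° lat → SW at lon -40°, lat -50°.
latitude 50.0° S, longitude 40.0° W.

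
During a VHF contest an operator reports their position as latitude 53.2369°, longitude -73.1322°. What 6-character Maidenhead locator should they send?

FO33kf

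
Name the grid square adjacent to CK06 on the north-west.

BK97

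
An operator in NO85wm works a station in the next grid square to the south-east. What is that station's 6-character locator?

Longitude subsquare w = 22; +1 → 23 = x.
Latitude subsquare m = 12; −1 → 11 = l.

NO85xl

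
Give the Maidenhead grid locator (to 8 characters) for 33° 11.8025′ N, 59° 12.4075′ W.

GM03je57

Add 180° to longitude and 90° to latitude: 120.79321, 123.19671.
Field: 120.79321/20 → 6 → G, 123.19671/10 → 12 → M; chars GM.
Square: 0.79321/2 → 0, 3.19671/1 → 3; chars 03.
Subsquare: 0.79321/0.0833333 → 9 → j, 0.19671/0.0416667 → 4 → e; chars je.
Extended square: 0.04321/0.00833333 → 5, 0.03004/0.00416667 → 7; chars 57.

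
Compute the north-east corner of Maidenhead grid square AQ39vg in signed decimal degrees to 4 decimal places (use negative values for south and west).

Field A=0, Q=16: +0·20° lon, +16·10° lat → SW at lon -180°, lat 70°.
Square 3, 9: +3·2° lon, +9·1° lat → SW at lon -174°, lat 79°.
Subsquare v=21, g=6: +21·0.0833333° lon, +6·0.0416667° lat → SW at lon -172.25°, lat 79.25°.
Cell spans 0.0833333° lon × 0.0416667° lat. NE corner is SW corner plus one full cell.
latitude 79.2917, longitude -172.1667.

79.2917, -172.1667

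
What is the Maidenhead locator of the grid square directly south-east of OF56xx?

OF66aw

Longitude subsquare x = 23; +1 → 24, wraps to 0 = a, carry into square.
Longitude square 5; +1 → 6.
Latitude subsquare x = 23; −1 → 22 = w.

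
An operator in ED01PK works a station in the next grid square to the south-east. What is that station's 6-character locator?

Longitude subsquare p = 15; +1 → 16 = q.
Latitude subsquare k = 10; −1 → 9 = j.

ED01qj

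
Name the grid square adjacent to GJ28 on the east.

GJ38

Longitude square 2; +1 → 3.
The latitude characters are unchanged.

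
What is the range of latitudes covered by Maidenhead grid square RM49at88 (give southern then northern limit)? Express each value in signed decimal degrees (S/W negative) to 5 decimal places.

39.82500, 39.82917

Field R=17, M=12: +17·20° lon, +12·10° lat → SW at lon 160°, lat 30°.
Square 4, 9: +4·2° lon, +9·1° lat → SW at lon 168°, lat 39°.
Subsquare a=0, t=19: +0·0.0833333° lon, +19·0.0416667° lat → SW at lon 168°, lat 39.7917°.
Extended square 8, 8: +8·0.00833333° lon, +8·0.00416667° lat → SW at lon 168.067°, lat 39.825°.
Cell spans 0.00833333° lon × 0.00416667° lat.
south 39.82500, north 39.82917.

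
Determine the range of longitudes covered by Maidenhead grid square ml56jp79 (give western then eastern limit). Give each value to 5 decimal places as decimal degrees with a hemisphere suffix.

70.80833° E, 70.81667° E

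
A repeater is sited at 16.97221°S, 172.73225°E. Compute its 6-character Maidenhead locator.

RH63ia

Offset from 180°W / 90°S: lon 352.7323°, lat 73.0278°.
Field: 352.7323/20 → 17 → R, 73.0278/10 → 7 → H; chars RH.
Square: 12.7323/2 → 6, 3.0278/1 → 3; chars 63.
Subsquare: 0.7323/0.0833333 → 8 → i, 0.0278/0.0416667 → 0 → a; chars ia.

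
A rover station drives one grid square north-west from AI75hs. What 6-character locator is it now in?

AI75gt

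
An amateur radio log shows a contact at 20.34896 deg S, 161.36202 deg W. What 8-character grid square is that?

Shift to the Maidenhead origin (180°W, 90°S): lon 18.63798, lat 69.65104.
Field: 18.63798/20 → 0 → A, 69.65104/10 → 6 → G; chars AG.
Square: 18.63798/2 → 9, 9.65104/1 → 9; chars 99.
Subsquare: 0.63798/0.0833333 → 7 → h, 0.65104/0.0416667 → 15 → p; chars hp.
Extended square: 0.05465/0.00833333 → 6, 0.02604/0.00416667 → 6; chars 66.

AG99hp66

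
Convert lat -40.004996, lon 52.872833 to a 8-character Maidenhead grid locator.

Add 180° to longitude and 90° to latitude: 232.87283, 49.99500.
Field: lon ⌊232.87283/20⌋ = 11 → L; lat ⌊49.99500/10⌋ = 4 → E.
Square: lon ⌊12.87283/2⌋ = 6; lat ⌊9.99500/1⌋ = 9.
Subsquare: lon ⌊0.87283/0.0833333⌋ = 10 → k; lat ⌊0.99500/0.0416667⌋ = 23 → x.
Extended square: lon ⌊0.03950/0.00833333⌋ = 4; lat ⌊0.03667/0.00416667⌋ = 8.

LE69kx48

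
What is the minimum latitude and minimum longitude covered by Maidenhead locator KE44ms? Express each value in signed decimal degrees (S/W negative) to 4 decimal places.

-45.2500, 29.0000

Field K=10, E=4: +10·20° lon, +4·10° lat → SW at lon 20°, lat -50°.
Square 4, 4: +4·2° lon, +4·1° lat → SW at lon 28°, lat -46°.
Subsquare m=12, s=18: +12·0.0833333° lon, +18·0.0416667° lat → SW at lon 29°, lat -45.25°.
latitude -45.2500, longitude 29.0000.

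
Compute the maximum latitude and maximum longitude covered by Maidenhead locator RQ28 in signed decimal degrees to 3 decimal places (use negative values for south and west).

Field R=17, Q=16: +17·20° lon, +16·10° lat → SW at lon 160°, lat 70°.
Square 2, 8: +2·2° lon, +8·1° lat → SW at lon 164°, lat 78°.
Cell spans 2° lon × 1° lat. NE corner is SW corner plus one full cell.
latitude 79.000, longitude 166.000.

79.000, 166.000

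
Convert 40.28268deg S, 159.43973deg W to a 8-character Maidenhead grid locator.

BE09gr72

Add 180° to longitude and 90° to latitude: 20.56027, 49.71732.
Field: 20.56027/20 → 1 → B, 49.71732/10 → 4 → E; chars BE.
Square: 0.56027/2 → 0, 9.71732/1 → 9; chars 09.
Subsquare: 0.56027/0.0833333 → 6 → g, 0.71732/0.0416667 → 17 → r; chars gr.
Extended square: 0.06027/0.00833333 → 7, 0.00899/0.00416667 → 2; chars 72.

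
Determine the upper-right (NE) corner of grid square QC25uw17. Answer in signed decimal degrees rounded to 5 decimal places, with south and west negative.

-64.05000, 145.68333

Field Q=16, C=2: +16·20° lon, +2·10° lat → SW at lon 140°, lat -70°.
Square 2, 5: +2·2° lon, +5·1° lat → SW at lon 144°, lat -65°.
Subsquare u=20, w=22: +20·0.0833333° lon, +22·0.0416667° lat → SW at lon 145.667°, lat -64.0833°.
Extended square 1, 7: +1·0.00833333° lon, +7·0.00416667° lat → SW at lon 145.675°, lat -64.0542°.
Cell spans 0.00833333° lon × 0.00416667° lat. NE corner is SW corner plus one full cell.
latitude -64.05000, longitude 145.68333.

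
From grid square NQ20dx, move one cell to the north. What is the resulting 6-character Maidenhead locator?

NQ21da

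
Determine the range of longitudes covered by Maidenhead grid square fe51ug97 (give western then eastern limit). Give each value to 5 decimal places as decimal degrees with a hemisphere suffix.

68.25833° W, 68.25000° W

Field F=5, E=4: +5·20° lon, +4·10° lat → SW at lon -80°, lat -50°.
Square 5, 1: +5·2° lon, +1·1° lat → SW at lon -70°, lat -49°.
Subsquare u=20, g=6: +20·0.0833333° lon, +6·0.0416667° lat → SW at lon -68.3333°, lat -48.75°.
Extended square 9, 7: +9·0.00833333° lon, +7·0.00416667° lat → SW at lon -68.2583°, lat -48.7208°.
Cell spans 0.00833333° lon × 0.00416667° lat.
west 68.25833° W, east 68.25000° W.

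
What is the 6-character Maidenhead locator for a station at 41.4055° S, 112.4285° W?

DE38so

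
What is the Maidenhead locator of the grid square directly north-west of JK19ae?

JK09xf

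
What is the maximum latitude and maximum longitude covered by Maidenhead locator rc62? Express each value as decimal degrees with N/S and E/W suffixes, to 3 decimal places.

67.000° S, 174.000° E

Field R=17, C=2: +17·20° lon, +2·10° lat → SW at lon 160°, lat -70°.
Square 6, 2: +6·2° lon, +2·1° lat → SW at lon 172°, lat -68°.
Cell spans 2° lon × 1° lat. NE corner is SW corner plus one full cell.
latitude 67.000° S, longitude 174.000° E.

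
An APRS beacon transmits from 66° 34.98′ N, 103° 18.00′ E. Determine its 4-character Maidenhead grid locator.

Offset from 180°W / 90°S: lon 283.30°, lat 156.58°.
Field: 283.30/20 → 14 → O, 156.58/10 → 15 → P; chars OP.
Square: 3.30/2 → 1, 6.58/1 → 6; chars 16.

OP16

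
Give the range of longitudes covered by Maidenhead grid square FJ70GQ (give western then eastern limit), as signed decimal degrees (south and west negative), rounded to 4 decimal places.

-65.5000, -65.4167

Field F=5, J=9: +5·20° lon, +9·10° lat → SW at lon -80°, lat 0°.
Square 7, 0: +7·2° lon, +0·1° lat → SW at lon -66°, lat 0°.
Subsquare g=6, q=16: +6·0.0833333° lon, +16·0.0416667° lat → SW at lon -65.5°, lat 0.666667°.
Cell spans 0.0833333° lon × 0.0416667° lat.
west -65.5000, east -65.4167.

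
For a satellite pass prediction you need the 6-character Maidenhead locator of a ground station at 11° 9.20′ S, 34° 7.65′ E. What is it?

KH78bu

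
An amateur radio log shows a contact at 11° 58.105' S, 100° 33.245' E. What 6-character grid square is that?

OH08ga

Shift to the Maidenhead origin (180°W, 90°S): lon 280.5541, lat 78.0316.
Field (20°×10°, letters A–R): 280.5541/20 → 14 → O, 78.0316/10 → 7 → H; chars OH.
Square (2°×1°, digits 0–9): 0.5541/2 → 0, 8.0316/1 → 8; chars 08.
Subsquare (5′×2.5′, letters a–x): 0.5541/0.0833333 → 6 → g, 0.0316/0.0416667 → 0 → a; chars ga.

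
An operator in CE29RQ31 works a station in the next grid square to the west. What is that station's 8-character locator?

CE29rq21

Longitude extended square 3; −1 → 2.
The latitude characters are unchanged.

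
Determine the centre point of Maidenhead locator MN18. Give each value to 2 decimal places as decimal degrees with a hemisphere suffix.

Field M=12, N=13: +12·20° lon, +13·10° lat → SW at lon 60°, lat 40°.
Square 1, 8: +1·2° lon, +8·1° lat → SW at lon 62°, lat 48°.
Cell spans 2° lon × 1° lat. Centre is SW corner plus half of each.
latitude 48.50° N, longitude 63.00° E.

48.50° N, 63.00° E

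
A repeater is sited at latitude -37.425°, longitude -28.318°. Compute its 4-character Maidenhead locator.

HF52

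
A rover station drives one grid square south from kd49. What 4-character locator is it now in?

Latitude square 9; −1 → 8.
The longitude characters are unchanged.

KD48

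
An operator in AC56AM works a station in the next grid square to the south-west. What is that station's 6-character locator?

AC46xl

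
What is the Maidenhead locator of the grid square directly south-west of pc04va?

PC03ux

Longitude subsquare v = 21; −1 → 20 = u.
Latitude subsquare a = 0; −1 → -1, wraps to 23 = x, carry into square.
Latitude square 4; −1 → 3.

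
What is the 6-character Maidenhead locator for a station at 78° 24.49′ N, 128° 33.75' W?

CQ58rj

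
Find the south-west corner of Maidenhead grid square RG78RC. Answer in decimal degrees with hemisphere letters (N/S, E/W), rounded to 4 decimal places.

21.9167° S, 175.4167° E

Field R=17, G=6: +17·20° lon, +6·10° lat → SW at lon 160°, lat -30°.
Square 7, 8: +7·2° lon, +8·1° lat → SW at lon 174°, lat -22°.
Subsquare r=17, c=2: +17·0.0833333° lon, +2·0.0416667° lat → SW at lon 175.417°, lat -21.9167°.
latitude 21.9167° S, longitude 175.4167° E.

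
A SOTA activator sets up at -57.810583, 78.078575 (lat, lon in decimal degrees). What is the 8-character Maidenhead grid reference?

MD92ae95

Offset from 180°W / 90°S: lon 258.07858°, lat 32.18942°.
Field: 258.07858/20 → 12 → M, 32.18942/10 → 3 → D; chars MD.
Square: 18.07858/2 → 9, 2.18942/1 → 2; chars 92.
Subsquare: 0.07858/0.0833333 → 0 → a, 0.18942/0.0416667 → 4 → e; chars ae.
Extended square: 0.07858/0.00833333 → 9, 0.02275/0.00416667 → 5; chars 95.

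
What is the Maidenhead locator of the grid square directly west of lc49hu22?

Longitude extended square 2; −1 → 1.
The latitude characters are unchanged.

LC49hu12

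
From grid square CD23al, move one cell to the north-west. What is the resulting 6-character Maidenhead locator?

Longitude subsquare a = 0; −1 → -1, wraps to 23 = x, carry into square.
Longitude square 2; −1 → 1.
Latitude subsquare l = 11; +1 → 12 = m.

CD13xm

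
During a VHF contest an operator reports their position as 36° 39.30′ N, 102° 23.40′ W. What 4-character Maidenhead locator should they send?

DM86

Add 180° to longitude and 90° to latitude: 77.61, 126.66.
Field: lon ⌊77.61/20⌋ = 3 → D; lat ⌊126.66/10⌋ = 12 → M.
Square: lon ⌊17.61/2⌋ = 8; lat ⌊6.66/1⌋ = 6.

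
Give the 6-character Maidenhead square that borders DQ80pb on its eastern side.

DQ80qb

Longitude subsquare p = 15; +1 → 16 = q.
The latitude characters are unchanged.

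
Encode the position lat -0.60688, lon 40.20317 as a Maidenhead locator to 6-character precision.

Shift to the Maidenhead origin (180°W, 90°S): lon 220.2032, lat 89.3931.
Field: lon ⌊220.2032/20⌋ = 11 → L; lat ⌊89.3931/10⌋ = 8 → I.
Square: lon ⌊0.2032/2⌋ = 0; lat ⌊9.3931/1⌋ = 9.
Subsquare: lon ⌊0.2032/0.0833333⌋ = 2 → c; lat ⌊0.3931/0.0416667⌋ = 9 → j.

LI09cj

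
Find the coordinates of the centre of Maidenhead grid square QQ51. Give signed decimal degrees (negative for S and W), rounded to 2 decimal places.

Field Q=16, Q=16: +16·20° lon, +16·10° lat → SW at lon 140°, lat 70°.
Square 5, 1: +5·2° lon, +1·1° lat → SW at lon 150°, lat 71°.
Cell spans 2° lon × 1° lat. Centre is SW corner plus half of each.
latitude 71.50, longitude 151.00.

71.50, 151.00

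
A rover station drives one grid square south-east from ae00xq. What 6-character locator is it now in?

AE10ap

Longitude subsquare x = 23; +1 → 24, wraps to 0 = a, carry into square.
Longitude square 0; +1 → 1.
Latitude subsquare q = 16; −1 → 15 = p.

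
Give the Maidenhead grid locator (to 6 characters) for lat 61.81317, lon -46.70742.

GP61pt

Offset from 180°W / 90°S: lon 133.2926°, lat 151.8132°.
Field: 133.2926/20 → 6 → G, 151.8132/10 → 15 → P; chars GP.
Square: 13.2926/2 → 6, 1.8132/1 → 1; chars 61.
Subsquare: 1.2926/0.0833333 → 15 → p, 0.8132/0.0416667 → 19 → t; chars pt.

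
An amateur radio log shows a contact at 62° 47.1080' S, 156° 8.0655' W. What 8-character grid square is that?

BC17wf31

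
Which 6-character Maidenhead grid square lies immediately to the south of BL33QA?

Latitude subsquare a = 0; −1 → -1, wraps to 23 = x, carry into square.
Latitude square 3; −1 → 2.
The longitude characters are unchanged.

BL32qx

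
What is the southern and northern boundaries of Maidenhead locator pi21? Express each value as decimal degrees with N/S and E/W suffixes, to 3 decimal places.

9.000° S, 8.000° S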